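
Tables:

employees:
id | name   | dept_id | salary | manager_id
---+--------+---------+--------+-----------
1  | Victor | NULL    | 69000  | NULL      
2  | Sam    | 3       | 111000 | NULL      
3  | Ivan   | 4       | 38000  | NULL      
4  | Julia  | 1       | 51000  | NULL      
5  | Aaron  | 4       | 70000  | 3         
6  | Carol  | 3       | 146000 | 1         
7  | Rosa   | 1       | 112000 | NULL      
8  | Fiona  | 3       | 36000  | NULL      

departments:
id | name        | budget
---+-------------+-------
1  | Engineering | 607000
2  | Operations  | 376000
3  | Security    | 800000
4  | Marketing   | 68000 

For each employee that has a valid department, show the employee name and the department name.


INNER JOIN keeps only employees rows whose dept_id matches an id in departments. Walk through each employee:
  - employee 1 (Victor): dept_id=NULL, no match -> dropped
  - employee 2 (Sam): dept_id=3 -> matches Security
  - employee 3 (Ivan): dept_id=4 -> matches Marketing
  - employee 4 (Julia): dept_id=1 -> matches Engineering
  - employee 5 (Aaron): dept_id=4 -> matches Marketing
  - employee 6 (Carol): dept_id=3 -> matches Security
  - employee 7 (Rosa): dept_id=1 -> matches Engineering
  - employee 8 (Fiona): dept_id=3 -> matches Security
So 1 of 8 rows is dropped.

SQL:
SELECT a.name, b.name AS department
FROM employees a
INNER JOIN departments b ON a.dept_id = b.id

Result:
name  | department 
------+------------
Sam   | Security   
Ivan  | Marketing  
Julia | Engineering
Aaron | Marketing  
Carol | Security   
Rosa  | Engineering
Fiona | Security   


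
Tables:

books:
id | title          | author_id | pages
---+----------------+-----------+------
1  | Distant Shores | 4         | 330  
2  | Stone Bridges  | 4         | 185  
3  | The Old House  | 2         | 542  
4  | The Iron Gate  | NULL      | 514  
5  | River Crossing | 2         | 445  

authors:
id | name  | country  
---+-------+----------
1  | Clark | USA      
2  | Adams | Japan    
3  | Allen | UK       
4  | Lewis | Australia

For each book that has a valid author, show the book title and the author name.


INNER JOIN keeps only books rows whose author_id matches an id in authors. Walk through each book:
  - book 1 (Distant Shores): author_id=4 -> matches Lewis
  - book 2 (Stone Bridges): author_id=4 -> matches Lewis
  - book 3 (The Old House): author_id=2 -> matches Adams
  - book 4 (The Iron Gate): author_id=NULL, no match -> dropped
  - book 5 (River Crossing): author_id=2 -> matches Adams
So 1 of 5 rows is dropped.

SQL:
SELECT a.title, b.name AS author
FROM books a
INNER JOIN authors b ON a.author_id = b.id

Result:
title          | author
---------------+-------
Distant Shores | Lewis 
Stone Bridges  | Lewis 
The Old House  | Adams 
River Crossing | Adams 


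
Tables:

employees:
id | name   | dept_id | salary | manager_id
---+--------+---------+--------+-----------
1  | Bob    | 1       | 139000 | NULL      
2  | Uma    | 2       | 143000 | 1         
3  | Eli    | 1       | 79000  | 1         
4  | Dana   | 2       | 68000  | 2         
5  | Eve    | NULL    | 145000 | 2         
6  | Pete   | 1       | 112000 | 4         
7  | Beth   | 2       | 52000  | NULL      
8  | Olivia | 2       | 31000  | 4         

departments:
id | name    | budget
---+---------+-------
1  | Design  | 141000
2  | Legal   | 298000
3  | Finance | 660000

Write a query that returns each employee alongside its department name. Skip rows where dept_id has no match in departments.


INNER JOIN keeps only employees rows whose dept_id matches an id in departments. Walk through each employee:
  - employee 1 (Bob): dept_id=1 -> matches Design
  - employee 2 (Uma): dept_id=2 -> matches Legal
  - employee 3 (Eli): dept_id=1 -> matches Design
  - employee 4 (Dana): dept_id=2 -> matches Legal
  - employee 5 (Eve): dept_id=NULL, no match -> dropped
  - employee 6 (Pete): dept_id=1 -> matches Design
  - employee 7 (Beth): dept_id=2 -> matches Legal
  - employee 8 (Olivia): dept_id=2 -> matches Legal
So 1 of 8 rows is dropped.

SQL:
SELECT a.name, b.name AS department
FROM employees a
INNER JOIN departments b ON a.dept_id = b.id

Result:
name   | department
-------+-----------
Bob    | Design    
Uma    | Legal     
Eli    | Design    
Dana   | Legal     
Pete   | Design    
Beth   | Legal     
Olivia | Legal     


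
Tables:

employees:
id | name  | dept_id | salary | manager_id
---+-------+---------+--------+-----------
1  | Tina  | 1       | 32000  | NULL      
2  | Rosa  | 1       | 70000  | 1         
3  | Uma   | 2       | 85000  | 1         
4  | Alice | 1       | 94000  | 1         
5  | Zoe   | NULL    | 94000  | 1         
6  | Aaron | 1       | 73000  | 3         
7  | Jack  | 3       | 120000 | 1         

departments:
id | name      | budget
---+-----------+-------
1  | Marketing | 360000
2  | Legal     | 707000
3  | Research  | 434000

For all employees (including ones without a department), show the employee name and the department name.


LEFT JOIN keeps every row from employees (the left table); where dept_id has no match in departments, the department columns become NULL. Walk through each employee:
  - employee 1 (Tina): dept_id=1 -> matches Marketing
  - employee 2 (Rosa): dept_id=1 -> matches Marketing
  - employee 3 (Uma): dept_id=2 -> matches Legal
  - employee 4 (Alice): dept_id=1 -> matches Marketing
  - employee 5 (Zoe): dept_id=NULL, no match -> kept with NULL
  - employee 6 (Aaron): dept_id=1 -> matches Marketing
  - employee 7 (Jack): dept_id=3 -> matches Research
All 7 rows appear; 1 has NULL department.

SQL:
SELECT a.name, b.name AS department
FROM employees a
LEFT JOIN departments b ON a.dept_id = b.id

Result:
name  | department
------+-----------
Tina  | Marketing 
Rosa  | Marketing 
Uma   | Legal     
Alice | Marketing 
Zoe   | NULL      
Aaron | Marketing 
Jack  | Research  


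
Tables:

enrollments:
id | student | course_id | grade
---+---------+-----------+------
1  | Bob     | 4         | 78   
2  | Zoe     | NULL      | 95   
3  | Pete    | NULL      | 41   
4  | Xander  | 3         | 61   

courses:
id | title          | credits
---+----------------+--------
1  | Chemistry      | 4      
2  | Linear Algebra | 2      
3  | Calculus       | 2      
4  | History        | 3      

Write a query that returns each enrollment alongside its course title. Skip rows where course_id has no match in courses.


INNER JOIN keeps only enrollments rows whose course_id matches an id in courses. Walk through each enrollment:
  - enrollment 1 (Bob): course_id=4 -> matches History
  - enrollment 2 (Zoe): course_id=NULL, no match -> dropped
  - enrollment 3 (Pete): course_id=NULL, no match -> dropped
  - enrollment 4 (Xander): course_id=3 -> matches Calculus
So 2 of 4 rows are dropped.

SQL:
SELECT a.student, b.title AS course
FROM enrollments a
INNER JOIN courses b ON a.course_id = b.id

Result:
student | course  
--------+---------
Bob     | History 
Xander  | Calculus


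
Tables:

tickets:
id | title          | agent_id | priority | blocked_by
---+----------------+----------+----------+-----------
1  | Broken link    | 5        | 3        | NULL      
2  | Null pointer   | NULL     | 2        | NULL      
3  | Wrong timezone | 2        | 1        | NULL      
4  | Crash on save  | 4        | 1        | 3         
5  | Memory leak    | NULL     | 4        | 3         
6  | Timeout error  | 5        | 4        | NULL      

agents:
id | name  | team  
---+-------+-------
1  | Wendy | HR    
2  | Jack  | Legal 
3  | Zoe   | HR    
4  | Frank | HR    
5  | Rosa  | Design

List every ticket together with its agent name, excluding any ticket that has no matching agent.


INNER JOIN keeps only tickets rows whose agent_id matches an id in agents. Walk through each ticket:
  - ticket 1 (Broken link): agent_id=5 -> matches Rosa
  - ticket 2 (Null pointer): agent_id=NULL, no match -> dropped
  - ticket 3 (Wrong timezone): agent_id=2 -> matches Jack
  - ticket 4 (Crash on save): agent_id=4 -> matches Frank
  - ticket 5 (Memory leak): agent_id=NULL, no match -> dropped
  - ticket 6 (Timeout error): agent_id=5 -> matches Rosa
So 2 of 6 rows are dropped.

SQL:
SELECT a.title, b.name AS agent
FROM tickets a
INNER JOIN agents b ON a.agent_id = b.id

Result:
title          | agent
---------------+------
Broken link    | Rosa 
Wrong timezone | Jack 
Crash on save  | Frank
Timeout error  | Rosa 


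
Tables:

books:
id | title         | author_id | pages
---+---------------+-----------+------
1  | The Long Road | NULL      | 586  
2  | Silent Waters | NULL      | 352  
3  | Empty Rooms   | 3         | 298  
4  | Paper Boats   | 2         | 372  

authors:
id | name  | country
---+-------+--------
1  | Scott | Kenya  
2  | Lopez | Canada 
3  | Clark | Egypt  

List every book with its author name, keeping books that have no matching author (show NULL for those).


LEFT JOIN keeps every row from books (the left table); where author_id has no match in authors, the author columns become NULL. Walk through each book:
  - book 1 (The Long Road): author_id=NULL, no match -> kept with NULL
  - book 2 (Silent Waters): author_id=NULL, no match -> kept with NULL
  - book 3 (Empty Rooms): author_id=3 -> matches Clark
  - book 4 (Paper Boats): author_id=2 -> matches Lopez
All 4 rows appear; 2 have NULL author.

SQL:
SELECT a.title, b.name AS author
FROM books a
LEFT JOIN authors b ON a.author_id = b.id

Result:
title         | author
--------------+-------
The Long Road | NULL  
Silent Waters | NULL  
Empty Rooms   | Clark 
Paper Boats   | Lopez 


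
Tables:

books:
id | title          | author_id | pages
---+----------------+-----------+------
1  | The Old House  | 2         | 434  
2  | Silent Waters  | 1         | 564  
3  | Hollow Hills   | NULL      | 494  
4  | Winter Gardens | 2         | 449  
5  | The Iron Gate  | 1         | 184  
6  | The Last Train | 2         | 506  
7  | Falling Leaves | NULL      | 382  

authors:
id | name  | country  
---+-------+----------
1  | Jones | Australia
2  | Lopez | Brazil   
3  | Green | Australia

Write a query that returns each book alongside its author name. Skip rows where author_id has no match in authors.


INNER JOIN keeps only books rows whose author_id matches an id in authors. Walk through each book:
  - book 1 (The Old House): author_id=2 -> matches Lopez
  - book 2 (Silent Waters): author_id=1 -> matches Jones
  - book 3 (Hollow Hills): author_id=NULL, no match -> dropped
  - book 4 (Winter Gardens): author_id=2 -> matches Lopez
  - book 5 (The Iron Gate): author_id=1 -> matches Jones
  - book 6 (The Last Train): author_id=2 -> matches Lopez
  - book 7 (Falling Leaves): author_id=NULL, no match -> dropped
So 2 of 7 rows are dropped.

SQL:
SELECT a.title, b.name AS author
FROM books a
INNER JOIN authors b ON a.author_id = b.id

Result:
title          | author
---------------+-------
The Old House  | Lopez 
Silent Waters  | Jones 
Winter Gardens | Lopez 
The Iron Gate  | Jones 
The Last Train | Lopez 


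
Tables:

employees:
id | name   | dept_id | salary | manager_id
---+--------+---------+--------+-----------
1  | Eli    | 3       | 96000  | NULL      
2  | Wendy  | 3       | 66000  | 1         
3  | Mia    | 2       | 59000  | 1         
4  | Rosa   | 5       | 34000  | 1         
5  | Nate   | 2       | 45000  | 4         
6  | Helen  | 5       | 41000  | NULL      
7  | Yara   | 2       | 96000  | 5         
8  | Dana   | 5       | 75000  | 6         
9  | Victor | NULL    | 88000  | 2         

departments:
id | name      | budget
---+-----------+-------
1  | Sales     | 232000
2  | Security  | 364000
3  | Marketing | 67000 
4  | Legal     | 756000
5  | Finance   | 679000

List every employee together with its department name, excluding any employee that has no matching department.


INNER JOIN keeps only employees rows whose dept_id matches an id in departments. Walk through each employee:
  - employee 1 (Eli): dept_id=3 -> matches Marketing
  - employee 2 (Wendy): dept_id=3 -> matches Marketing
  - employee 3 (Mia): dept_id=2 -> matches Security
  - employee 4 (Rosa): dept_id=5 -> matches Finance
  - employee 5 (Nate): dept_id=2 -> matches Security
  - employee 6 (Helen): dept_id=5 -> matches Finance
  - employee 7 (Yara): dept_id=2 -> matches Security
  - employee 8 (Dana): dept_id=5 -> matches Finance
  - employee 9 (Victor): dept_id=NULL, no match -> dropped
So 1 of 9 rows is dropped.

SQL:
SELECT a.name, b.name AS department
FROM employees a
INNER JOIN departments b ON a.dept_id = b.id

Result:
name  | department
------+-----------
Eli   | Marketing 
Wendy | Marketing 
Mia   | Security  
Rosa  | Finance   
Nate  | Security  
Helen | Finance   
Yara  | Security  
Dana  | Finance   


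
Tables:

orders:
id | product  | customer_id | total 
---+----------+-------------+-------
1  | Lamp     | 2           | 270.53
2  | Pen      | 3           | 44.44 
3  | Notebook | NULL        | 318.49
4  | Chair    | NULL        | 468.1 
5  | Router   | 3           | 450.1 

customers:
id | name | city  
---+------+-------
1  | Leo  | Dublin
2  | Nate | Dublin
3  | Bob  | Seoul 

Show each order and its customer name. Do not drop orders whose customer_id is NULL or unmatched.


LEFT JOIN keeps every row from orders (the left table); where customer_id has no match in customers, the customer columns become NULL. Walk through each order:
  - order 1 (Lamp): customer_id=2 -> matches Nate
  - order 2 (Pen): customer_id=3 -> matches Bob
  - order 3 (Notebook): customer_id=NULL, no match -> kept with NULL
  - order 4 (Chair): customer_id=NULL, no match -> kept with NULL
  - order 5 (Router): customer_id=3 -> matches Bob
All 5 rows appear; 2 have NULL customer.

SQL:
SELECT a.product, b.name AS customer
FROM orders a
LEFT JOIN customers b ON a.customer_id = b.id

Result:
product  | customer
---------+---------
Lamp     | Nate    
Pen      | Bob     
Notebook | NULL    
Chair    | NULL    
Router   | Bob     


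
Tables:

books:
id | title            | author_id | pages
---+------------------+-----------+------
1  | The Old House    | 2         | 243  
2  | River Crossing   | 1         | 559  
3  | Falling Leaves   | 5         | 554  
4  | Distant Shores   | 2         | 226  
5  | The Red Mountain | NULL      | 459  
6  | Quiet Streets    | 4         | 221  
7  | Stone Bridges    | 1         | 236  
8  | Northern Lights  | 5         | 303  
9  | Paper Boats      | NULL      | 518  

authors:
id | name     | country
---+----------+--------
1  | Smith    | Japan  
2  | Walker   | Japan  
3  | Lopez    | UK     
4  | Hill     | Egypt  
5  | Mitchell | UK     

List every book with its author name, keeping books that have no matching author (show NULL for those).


LEFT JOIN keeps every row from books (the left table); where author_id has no match in authors, the author columns become NULL. Walk through each book:
  - book 1 (The Old House): author_id=2 -> matches Walker
  - book 2 (River Crossing): author_id=1 -> matches Smith
  - book 3 (Falling Leaves): author_id=5 -> matches Mitchell
  - book 4 (Distant Shores): author_id=2 -> matches Walker
  - book 5 (The Red Mountain): author_id=NULL, no match -> kept with NULL
  - book 6 (Quiet Streets): author_id=4 -> matches Hill
  - book 7 (Stone Bridges): author_id=1 -> matches Smith
  - book 8 (Northern Lights): author_id=5 -> matches Mitchell
  - book 9 (Paper Boats): author_id=NULL, no match -> kept with NULL
All 9 rows appear; 2 have NULL author.

SQL:
SELECT a.title, b.name AS author
FROM books a
LEFT JOIN authors b ON a.author_id = b.id

Result:
title            | author  
-----------------+---------
The Old House    | Walker  
River Crossing   | Smith   
Falling Leaves   | Mitchell
Distant Shores   | Walker  
The Red Mountain | NULL    
Quiet Streets    | Hill    
Stone Bridges    | Smith   
Northern Lights  | Mitchell
Paper Boats      | NULL    


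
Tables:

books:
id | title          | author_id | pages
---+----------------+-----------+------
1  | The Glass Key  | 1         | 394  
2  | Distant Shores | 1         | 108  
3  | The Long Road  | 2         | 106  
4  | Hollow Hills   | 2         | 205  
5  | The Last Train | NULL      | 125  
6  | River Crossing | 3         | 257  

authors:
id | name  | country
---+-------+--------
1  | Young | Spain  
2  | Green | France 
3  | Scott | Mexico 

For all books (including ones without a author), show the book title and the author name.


LEFT JOIN keeps every row from books (the left table); where author_id has no match in authors, the author columns become NULL. Walk through each book:
  - book 1 (The Glass Key): author_id=1 -> matches Young
  - book 2 (Distant Shores): author_id=1 -> matches Young
  - book 3 (The Long Road): author_id=2 -> matches Green
  - book 4 (Hollow Hills): author_id=2 -> matches Green
  - book 5 (The Last Train): author_id=NULL, no match -> kept with NULL
  - book 6 (River Crossing): author_id=3 -> matches Scott
All 6 rows appear; 1 has NULL author.

SQL:
SELECT a.title, b.name AS author
FROM books a
LEFT JOIN authors b ON a.author_id = b.id

Result:
title          | author
---------------+-------
The Glass Key  | Young 
Distant Shores | Young 
The Long Road  | Green 
Hollow Hills   | Green 
The Last Train | NULL  
River Crossing | Scott 


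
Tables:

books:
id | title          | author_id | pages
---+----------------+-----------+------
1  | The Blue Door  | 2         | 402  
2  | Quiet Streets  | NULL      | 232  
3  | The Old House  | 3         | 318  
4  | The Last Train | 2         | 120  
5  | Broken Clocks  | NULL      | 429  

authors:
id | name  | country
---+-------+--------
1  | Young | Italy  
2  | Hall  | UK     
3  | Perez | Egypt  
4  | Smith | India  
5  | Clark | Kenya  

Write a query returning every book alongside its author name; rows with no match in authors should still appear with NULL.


LEFT JOIN keeps every row from books (the left table); where author_id has no match in authors, the author columns become NULL. Walk through each book:
  - book 1 (The Blue Door): author_id=2 -> matches Hall
  - book 2 (Quiet Streets): author_id=NULL, no match -> kept with NULL
  - book 3 (The Old House): author_id=3 -> matches Perez
  - book 4 (The Last Train): author_id=2 -> matches Hall
  - book 5 (Broken Clocks): author_id=NULL, no match -> kept with NULL
All 5 rows appear; 2 have NULL author.

SQL:
SELECT a.title, b.name AS author
FROM books a
LEFT JOIN authors b ON a.author_id = b.id

Result:
title          | author
---------------+-------
The Blue Door  | Hall  
Quiet Streets  | NULL  
The Old House  | Perez 
The Last Train | Hall  
Broken Clocks  | NULL  


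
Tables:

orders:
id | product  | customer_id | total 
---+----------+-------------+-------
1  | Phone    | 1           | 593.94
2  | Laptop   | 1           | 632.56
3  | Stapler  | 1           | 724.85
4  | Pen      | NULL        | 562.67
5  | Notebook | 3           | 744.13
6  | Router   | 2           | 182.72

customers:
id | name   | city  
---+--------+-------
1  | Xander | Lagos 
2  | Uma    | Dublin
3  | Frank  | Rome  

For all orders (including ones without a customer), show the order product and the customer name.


LEFT JOIN keeps every row from orders (the left table); where customer_id has no match in customers, the customer columns become NULL. Walk through each order:
  - order 1 (Phone): customer_id=1 -> matches Xander
  - order 2 (Laptop): customer_id=1 -> matches Xander
  - order 3 (Stapler): customer_id=1 -> matches Xander
  - order 4 (Pen): customer_id=NULL, no match -> kept with NULL
  - order 5 (Notebook): customer_id=3 -> matches Frank
  - order 6 (Router): customer_id=2 -> matches Uma
All 6 rows appear; 1 has NULL customer.

SQL:
SELECT a.product, b.name AS customer
FROM orders a
LEFT JOIN customers b ON a.customer_id = b.id

Result:
product  | customer
---------+---------
Phone    | Xander  
Laptop   | Xander  
Stapler  | Xander  
Pen      | NULL    
Notebook | Frank   
Router   | Uma     


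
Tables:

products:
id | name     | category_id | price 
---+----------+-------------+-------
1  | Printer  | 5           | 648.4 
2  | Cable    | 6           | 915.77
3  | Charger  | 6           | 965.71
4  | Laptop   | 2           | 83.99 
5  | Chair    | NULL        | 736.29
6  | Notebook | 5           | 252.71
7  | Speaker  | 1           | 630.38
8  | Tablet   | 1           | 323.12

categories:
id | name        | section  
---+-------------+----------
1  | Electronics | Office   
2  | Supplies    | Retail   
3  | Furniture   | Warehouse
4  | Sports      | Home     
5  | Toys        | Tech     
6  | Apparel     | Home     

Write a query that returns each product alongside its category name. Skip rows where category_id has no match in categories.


INNER JOIN keeps only products rows whose category_id matches an id in categories. Walk through each product:
  - product 1 (Printer): category_id=5 -> matches Toys
  - product 2 (Cable): category_id=6 -> matches Apparel
  - product 3 (Charger): category_id=6 -> matches Apparel
  - product 4 (Laptop): category_id=2 -> matches Supplies
  - product 5 (Chair): category_id=NULL, no match -> dropped
  - product 6 (Notebook): category_id=5 -> matches Toys
  - product 7 (Speaker): category_id=1 -> matches Electronics
  - product 8 (Tablet): category_id=1 -> matches Electronics
So 1 of 8 rows is dropped.

SQL:
SELECT a.name, b.name AS category
FROM products a
INNER JOIN categories b ON a.category_id = b.id

Result:
name     | category   
---------+------------
Printer  | Toys       
Cable    | Apparel    
Charger  | Apparel    
Laptop   | Supplies   
Notebook | Toys       
Speaker  | Electronics
Tablet   | Electronics


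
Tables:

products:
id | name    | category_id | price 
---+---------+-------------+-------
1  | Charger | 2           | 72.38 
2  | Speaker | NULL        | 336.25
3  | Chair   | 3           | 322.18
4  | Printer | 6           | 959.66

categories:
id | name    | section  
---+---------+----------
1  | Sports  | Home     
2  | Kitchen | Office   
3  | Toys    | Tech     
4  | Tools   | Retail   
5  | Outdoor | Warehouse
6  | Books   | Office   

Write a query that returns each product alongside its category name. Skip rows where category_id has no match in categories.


INNER JOIN keeps only products rows whose category_id matches an id in categories. Walk through each product:
  - product 1 (Charger): category_id=2 -> matches Kitchen
  - product 2 (Speaker): category_id=NULL, no match -> dropped
  - product 3 (Chair): category_id=3 -> matches Toys
  - product 4 (Printer): category_id=6 -> matches Books
So 1 of 4 rows is dropped.

SQL:
SELECT a.name, b.name AS category
FROM products a
INNER JOIN categories b ON a.category_id = b.id

Result:
name    | category
--------+---------
Charger | Kitchen 
Chair   | Toys    
Printer | Books   


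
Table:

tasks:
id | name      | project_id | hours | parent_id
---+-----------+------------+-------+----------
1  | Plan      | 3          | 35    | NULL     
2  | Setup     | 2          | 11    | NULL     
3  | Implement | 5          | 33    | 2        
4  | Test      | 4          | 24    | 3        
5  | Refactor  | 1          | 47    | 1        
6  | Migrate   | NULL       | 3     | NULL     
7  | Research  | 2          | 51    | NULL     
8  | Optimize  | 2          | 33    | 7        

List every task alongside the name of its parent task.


This is a self-join: tasks is joined to a second copy of itself, matching each row's parent_id to another row's id. Use LEFT JOIN so rows with parent_id=NULL are kept.
  - task 1 (Plan): parent_id=NULL -> NULL
  - task 2 (Setup): parent_id=NULL -> NULL
  - task 3 (Implement): parent_id=2 -> Setup
  - task 4 (Test): parent_id=3 -> Implement
  - task 5 (Refactor): parent_id=1 -> Plan
  - task 6 (Migrate): parent_id=NULL -> NULL
  - task 7 (Research): parent_id=NULL -> NULL
  - task 8 (Optimize): parent_id=7 -> Research

SQL:
SELECT a.name AS item, b.name AS parent
FROM tasks a
LEFT JOIN tasks b ON a.parent_id = b.id

Result:
item      | parent   
----------+----------
Plan      | NULL     
Setup     | NULL     
Implement | Setup    
Test      | Implement
Refactor  | Plan     
Migrate   | NULL     
Research  | NULL     
Optimize  | Research 


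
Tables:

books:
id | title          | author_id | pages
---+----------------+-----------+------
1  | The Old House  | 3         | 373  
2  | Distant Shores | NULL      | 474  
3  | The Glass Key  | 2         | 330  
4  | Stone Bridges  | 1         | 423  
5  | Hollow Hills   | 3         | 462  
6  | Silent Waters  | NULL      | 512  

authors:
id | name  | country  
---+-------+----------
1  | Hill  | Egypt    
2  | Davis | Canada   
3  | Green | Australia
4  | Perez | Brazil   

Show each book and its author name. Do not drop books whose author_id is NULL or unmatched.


LEFT JOIN keeps every row from books (the left table); where author_id has no match in authors, the author columns become NULL. Walk through each book:
  - book 1 (The Old House): author_id=3 -> matches Green
  - book 2 (Distant Shores): author_id=NULL, no match -> kept with NULL
  - book 3 (The Glass Key): author_id=2 -> matches Davis
  - book 4 (Stone Bridges): author_id=1 -> matches Hill
  - book 5 (Hollow Hills): author_id=3 -> matches Green
  - book 6 (Silent Waters): author_id=NULL, no match -> kept with NULL
All 6 rows appear; 2 have NULL author.

SQL:
SELECT a.title, b.name AS author
FROM books a
LEFT JOIN authors b ON a.author_id = b.id

Result:
title          | author
---------------+-------
The Old House  | Green 
Distant Shores | NULL  
The Glass Key  | Davis 
Stone Bridges  | Hill  
Hollow Hills   | Green 
Silent Waters  | NULL  


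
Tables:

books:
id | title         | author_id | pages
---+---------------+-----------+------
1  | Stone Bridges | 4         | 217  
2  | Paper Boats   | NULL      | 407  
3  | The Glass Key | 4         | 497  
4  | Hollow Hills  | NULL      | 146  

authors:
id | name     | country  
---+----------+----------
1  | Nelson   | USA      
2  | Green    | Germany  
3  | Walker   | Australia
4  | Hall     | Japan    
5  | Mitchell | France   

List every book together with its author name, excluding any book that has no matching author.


INNER JOIN keeps only books rows whose author_id matches an id in authors. Walk through each book:
  - book 1 (Stone Bridges): author_id=4 -> matches Hall
  - book 2 (Paper Boats): author_id=NULL, no match -> dropped
  - book 3 (The Glass Key): author_id=4 -> matches Hall
  - book 4 (Hollow Hills): author_id=NULL, no match -> dropped
So 2 of 4 rows are dropped.

SQL:
SELECT a.title, b.name AS author
FROM books a
INNER JOIN authors b ON a.author_id = b.id

Result:
title         | author
--------------+-------
Stone Bridges | Hall  
The Glass Key | Hall  


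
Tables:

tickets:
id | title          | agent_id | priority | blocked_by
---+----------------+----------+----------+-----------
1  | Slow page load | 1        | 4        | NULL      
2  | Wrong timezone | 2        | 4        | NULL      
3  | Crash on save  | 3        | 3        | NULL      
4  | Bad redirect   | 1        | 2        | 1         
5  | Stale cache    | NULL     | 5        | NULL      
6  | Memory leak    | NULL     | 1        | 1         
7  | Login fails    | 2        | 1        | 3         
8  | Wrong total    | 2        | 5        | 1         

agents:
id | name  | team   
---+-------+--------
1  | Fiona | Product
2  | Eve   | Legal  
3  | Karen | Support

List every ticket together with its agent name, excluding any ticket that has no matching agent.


INNER JOIN keeps only tickets rows whose agent_id matches an id in agents. Walk through each ticket:
  - ticket 1 (Slow page load): agent_id=1 -> matches Fiona
  - ticket 2 (Wrong timezone): agent_id=2 -> matches Eve
  - ticket 3 (Crash on save): agent_id=3 -> matches Karen
  - ticket 4 (Bad redirect): agent_id=1 -> matches Fiona
  - ticket 5 (Stale cache): agent_id=NULL, no match -> dropped
  - ticket 6 (Memory leak): agent_id=NULL, no match -> dropped
  - ticket 7 (Login fails): agent_id=2 -> matches Eve
  - ticket 8 (Wrong total): agent_id=2 -> matches Eve
So 2 of 8 rows are dropped.

SQL:
SELECT a.title, b.name AS agent
FROM tickets a
INNER JOIN agents b ON a.agent_id = b.id

Result:
title          | agent
---------------+------
Slow page load | Fiona
Wrong timezone | Eve  
Crash on save  | Karen
Bad redirect   | Fiona
Login fails    | Eve  
Wrong total    | Eve  


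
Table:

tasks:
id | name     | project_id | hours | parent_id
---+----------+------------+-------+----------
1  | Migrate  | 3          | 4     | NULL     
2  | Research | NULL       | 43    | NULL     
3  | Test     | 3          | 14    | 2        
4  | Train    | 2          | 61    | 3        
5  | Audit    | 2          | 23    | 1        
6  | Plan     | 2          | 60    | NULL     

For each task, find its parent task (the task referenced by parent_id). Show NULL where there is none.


This is a self-join: tasks is joined to a second copy of itself, matching each row's parent_id to another row's id. Use LEFT JOIN so rows with parent_id=NULL are kept.
  - task 1 (Migrate): parent_id=NULL -> NULL
  - task 2 (Research): parent_id=NULL -> NULL
  - task 3 (Test): parent_id=2 -> Research
  - task 4 (Train): parent_id=3 -> Test
  - task 5 (Audit): parent_id=1 -> Migrate
  - task 6 (Plan): parent_id=NULL -> NULL

SQL:
SELECT a.name AS item, b.name AS parent
FROM tasks a
LEFT JOIN tasks b ON a.parent_id = b.id

Result:
item     | parent  
---------+---------
Migrate  | NULL    
Research | NULL    
Test     | Research
Train    | Test    
Audit    | Migrate 
Plan     | NULL    


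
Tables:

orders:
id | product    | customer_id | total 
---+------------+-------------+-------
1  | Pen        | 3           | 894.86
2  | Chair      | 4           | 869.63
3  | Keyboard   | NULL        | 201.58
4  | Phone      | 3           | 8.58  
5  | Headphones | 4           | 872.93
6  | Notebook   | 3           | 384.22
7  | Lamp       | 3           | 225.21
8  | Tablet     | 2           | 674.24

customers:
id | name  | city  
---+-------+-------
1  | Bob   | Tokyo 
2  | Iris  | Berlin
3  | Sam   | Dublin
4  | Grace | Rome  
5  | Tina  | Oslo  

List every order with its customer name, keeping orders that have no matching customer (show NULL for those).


LEFT JOIN keeps every row from orders (the left table); where customer_id has no match in customers, the customer columns become NULL. Walk through each order:
  - order 1 (Pen): customer_id=3 -> matches Sam
  - order 2 (Chair): customer_id=4 -> matches Grace
  - order 3 (Keyboard): customer_id=NULL, no match -> kept with NULL
  - order 4 (Phone): customer_id=3 -> matches Sam
  - order 5 (Headphones): customer_id=4 -> matches Grace
  - order 6 (Notebook): customer_id=3 -> matches Sam
  - order 7 (Lamp): customer_id=3 -> matches Sam
  - order 8 (Tablet): customer_id=2 -> matches Iris
All 8 rows appear; 1 has NULL customer.

SQL:
SELECT a.product, b.name AS customer
FROM orders a
LEFT JOIN customers b ON a.customer_id = b.id

Result:
product    | customer
-----------+---------
Pen        | Sam     
Chair      | Grace   
Keyboard   | NULL    
Phone      | Sam     
Headphones | Grace   
Notebook   | Sam     
Lamp       | Sam     
Tablet     | Iris    


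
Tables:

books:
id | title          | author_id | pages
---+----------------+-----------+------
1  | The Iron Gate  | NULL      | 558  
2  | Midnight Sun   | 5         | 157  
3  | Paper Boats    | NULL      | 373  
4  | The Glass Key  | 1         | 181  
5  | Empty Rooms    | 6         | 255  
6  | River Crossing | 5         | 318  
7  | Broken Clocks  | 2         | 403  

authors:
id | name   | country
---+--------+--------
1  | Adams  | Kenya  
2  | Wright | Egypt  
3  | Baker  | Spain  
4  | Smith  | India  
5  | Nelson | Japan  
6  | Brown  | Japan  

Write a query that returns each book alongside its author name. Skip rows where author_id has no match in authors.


INNER JOIN keeps only books rows whose author_id matches an id in authors. Walk through each book:
  - book 1 (The Iron Gate): author_id=NULL, no match -> dropped
  - book 2 (Midnight Sun): author_id=5 -> matches Nelson
  - book 3 (Paper Boats): author_id=NULL, no match -> dropped
  - book 4 (The Glass Key): author_id=1 -> matches Adams
  - book 5 (Empty Rooms): author_id=6 -> matches Brown
  - book 6 (River Crossing): author_id=5 -> matches Nelson
  - book 7 (Broken Clocks): author_id=2 -> matches Wright
So 2 of 7 rows are dropped.

SQL:
SELECT a.title, b.name AS author
FROM books a
INNER JOIN authors b ON a.author_id = b.id

Result:
title          | author
---------------+-------
Midnight Sun   | Nelson
The Glass Key  | Adams 
Empty Rooms    | Brown 
River Crossing | Nelson
Broken Clocks  | Wright


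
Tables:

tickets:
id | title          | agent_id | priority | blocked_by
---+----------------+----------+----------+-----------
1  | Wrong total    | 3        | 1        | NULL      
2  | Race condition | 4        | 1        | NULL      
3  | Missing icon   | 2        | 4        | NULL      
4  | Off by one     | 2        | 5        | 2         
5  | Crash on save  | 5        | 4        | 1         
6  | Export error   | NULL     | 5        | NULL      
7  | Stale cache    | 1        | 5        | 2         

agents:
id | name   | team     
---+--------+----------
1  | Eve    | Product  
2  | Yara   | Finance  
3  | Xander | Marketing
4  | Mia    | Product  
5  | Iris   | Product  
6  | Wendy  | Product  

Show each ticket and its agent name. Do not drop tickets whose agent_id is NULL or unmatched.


LEFT JOIN keeps every row from tickets (the left table); where agent_id has no match in agents, the agent columns become NULL. Walk through each ticket:
  - ticket 1 (Wrong total): agent_id=3 -> matches Xander
  - ticket 2 (Race condition): agent_id=4 -> matches Mia
  - ticket 3 (Missing icon): agent_id=2 -> matches Yara
  - ticket 4 (Off by one): agent_id=2 -> matches Yara
  - ticket 5 (Crash on save): agent_id=5 -> matches Iris
  - ticket 6 (Export error): agent_id=NULL, no match -> kept with NULL
  - ticket 7 (Stale cache): agent_id=1 -> matches Eve
All 7 rows appear; 1 has NULL agent.

SQL:
SELECT a.title, b.name AS agent
FROM tickets a
LEFT JOIN agents b ON a.agent_id = b.id

Result:
title          | agent 
---------------+-------
Wrong total    | Xander
Race condition | Mia   
Missing icon   | Yara  
Off by one     | Yara  
Crash on save  | Iris  
Export error   | NULL  
Stale cache    | Eve   


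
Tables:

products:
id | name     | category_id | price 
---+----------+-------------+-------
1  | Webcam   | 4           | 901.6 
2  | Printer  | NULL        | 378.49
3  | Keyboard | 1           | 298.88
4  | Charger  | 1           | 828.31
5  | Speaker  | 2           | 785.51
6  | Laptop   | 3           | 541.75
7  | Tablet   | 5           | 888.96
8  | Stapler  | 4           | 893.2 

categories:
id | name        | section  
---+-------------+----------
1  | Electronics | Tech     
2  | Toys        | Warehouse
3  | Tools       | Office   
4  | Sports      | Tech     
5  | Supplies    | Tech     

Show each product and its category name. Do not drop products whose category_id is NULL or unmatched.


LEFT JOIN keeps every row from products (the left table); where category_id has no match in categories, the category columns become NULL. Walk through each product:
  - product 1 (Webcam): category_id=4 -> matches Sports
  - product 2 (Printer): category_id=NULL, no match -> kept with NULL
  - product 3 (Keyboard): category_id=1 -> matches Electronics
  - product 4 (Charger): category_id=1 -> matches Electronics
  - product 5 (Speaker): category_id=2 -> matches Toys
  - product 6 (Laptop): category_id=3 -> matches Tools
  - product 7 (Tablet): category_id=5 -> matches Supplies
  - product 8 (Stapler): category_id=4 -> matches Sports
All 8 rows appear; 1 has NULL category.

SQL:
SELECT a.name, b.name AS category
FROM products a
LEFT JOIN categories b ON a.category_id = b.id

Result:
name     | category   
---------+------------
Webcam   | Sports     
Printer  | NULL       
Keyboard | Electronics
Charger  | Electronics
Speaker  | Toys       
Laptop   | Tools      
Tablet   | Supplies   
Stapler  | Sports     


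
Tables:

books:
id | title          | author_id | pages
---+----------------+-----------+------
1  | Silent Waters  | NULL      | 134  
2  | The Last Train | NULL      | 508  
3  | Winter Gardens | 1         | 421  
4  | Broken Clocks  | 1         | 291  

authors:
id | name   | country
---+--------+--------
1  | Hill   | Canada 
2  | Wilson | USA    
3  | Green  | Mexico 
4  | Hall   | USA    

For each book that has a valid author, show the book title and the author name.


INNER JOIN keeps only books rows whose author_id matches an id in authors. Walk through each book:
  - book 1 (Silent Waters): author_id=NULL, no match -> dropped
  - book 2 (The Last Train): author_id=NULL, no match -> dropped
  - book 3 (Winter Gardens): author_id=1 -> matches Hill
  - book 4 (Broken Clocks): author_id=1 -> matches Hill
So 2 of 4 rows are dropped.

SQL:
SELECT a.title, b.name AS author
FROM books a
INNER JOIN authors b ON a.author_id = b.id

Result:
title          | author
---------------+-------
Winter Gardens | Hill  
Broken Clocks  | Hill  


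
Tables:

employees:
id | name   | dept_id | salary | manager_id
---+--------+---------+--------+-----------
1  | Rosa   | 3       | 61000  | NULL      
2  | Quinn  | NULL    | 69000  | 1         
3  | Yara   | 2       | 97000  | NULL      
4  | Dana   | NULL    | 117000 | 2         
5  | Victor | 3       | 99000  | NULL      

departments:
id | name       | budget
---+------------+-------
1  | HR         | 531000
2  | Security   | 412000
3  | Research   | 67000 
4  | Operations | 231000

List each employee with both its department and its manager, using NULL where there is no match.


Two LEFT JOINs from the same base table employees: one to departments via dept_id, one to employees itself via manager_id. Both are LEFT so every employee is preserved.
Match against departments:
  - employee 1 (Rosa): dept_id=3 -> matches Research
  - employee 2 (Quinn): dept_id=NULL, no match -> kept with NULL
  - employee 3 (Yara): dept_id=2 -> matches Security
  - employee 4 (Dana): dept_id=NULL, no match -> kept with NULL
  - employee 5 (Victor): dept_id=3 -> matches Research
Match against employees (self):
  - employee 1 (Rosa): manager_id=NULL -> NULL
  - employee 2 (Quinn): manager_id=1 -> Rosa
  - employee 3 (Yara): manager_id=NULL -> NULL
  - employee 4 (Dana): manager_id=2 -> Quinn
  - employee 5 (Victor): manager_id=NULL -> NULL

SQL:
SELECT a.name, b.name AS department, c.name AS manager
FROM employees a
LEFT JOIN departments b ON a.dept_id = b.id
LEFT JOIN employees c ON a.manager_id = c.id

Result:
name   | department | manager
-------+------------+--------
Rosa   | Research   | NULL   
Quinn  | NULL       | Rosa   
Yara   | Security   | NULL   
Dana   | NULL       | Quinn  
Victor | Research   | NULL   


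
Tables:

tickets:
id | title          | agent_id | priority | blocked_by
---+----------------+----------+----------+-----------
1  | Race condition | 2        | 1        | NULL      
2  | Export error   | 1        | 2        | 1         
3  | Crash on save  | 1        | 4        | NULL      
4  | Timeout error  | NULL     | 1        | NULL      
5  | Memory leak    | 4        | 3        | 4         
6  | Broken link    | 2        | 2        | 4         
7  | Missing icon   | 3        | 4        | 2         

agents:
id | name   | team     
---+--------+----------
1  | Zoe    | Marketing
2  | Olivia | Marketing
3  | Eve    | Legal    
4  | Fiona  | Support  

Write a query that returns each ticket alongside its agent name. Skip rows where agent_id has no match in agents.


INNER JOIN keeps only tickets rows whose agent_id matches an id in agents. Walk through each ticket:
  - ticket 1 (Race condition): agent_id=2 -> matches Olivia
  - ticket 2 (Export error): agent_id=1 -> matches Zoe
  - ticket 3 (Crash on save): agent_id=1 -> matches Zoe
  - ticket 4 (Timeout error): agent_id=NULL, no match -> dropped
  - ticket 5 (Memory leak): agent_id=4 -> matches Fiona
  - ticket 6 (Broken link): agent_id=2 -> matches Olivia
  - ticket 7 (Missing icon): agent_id=3 -> matches Eve
So 1 of 7 rows is dropped.

SQL:
SELECT a.title, b.name AS agent
FROM tickets a
INNER JOIN agents b ON a.agent_id = b.id

Result:
title          | agent 
---------------+-------
Race condition | Olivia
Export error   | Zoe   
Crash on save  | Zoe   
Memory leak    | Fiona 
Broken link    | Olivia
Missing icon   | Eve   
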